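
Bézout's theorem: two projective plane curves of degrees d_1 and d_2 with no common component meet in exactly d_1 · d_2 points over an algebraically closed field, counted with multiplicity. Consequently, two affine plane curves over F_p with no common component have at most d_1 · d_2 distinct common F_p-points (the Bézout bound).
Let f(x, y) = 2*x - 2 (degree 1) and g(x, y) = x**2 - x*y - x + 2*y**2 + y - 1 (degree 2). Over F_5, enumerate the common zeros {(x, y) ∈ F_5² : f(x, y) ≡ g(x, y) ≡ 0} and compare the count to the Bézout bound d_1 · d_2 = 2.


Common zeros: ∅; count = 0; Bézout bound = 2.

deg(f) = 1, deg(g) = 2, so Bézout bound = 2.
Scan x ∈ F_5. For each x, list the y ∈ F_5 with f(x, y) ≡ 0 and those with g(x, y) ≡ 0 (mod 5); the common zeros in that column are the intersection.
  x = 0: f ≡ 0 at y ∈ ∅; g ≡ 0 at y ∈ {3, 4}; common: ∅.
  x = 1: f ≡ 0 at y ∈ {0, 1, 2, 3, 4}; g ≡ 0 at y ∈ ∅; common: ∅.
  x = 2: f ≡ 0 at y ∈ ∅; g ≡ 0 at y ∈ ∅; common: ∅.
  x = 3: f ≡ 0 at y ∈ ∅; g ≡ 0 at y ∈ {0, 1}; common: ∅.
  x = 4: f ≡ 0 at y ∈ ∅; g ≡ 0 at y ∈ {1, 3}; common: ∅.
Collecting: common zeros = ∅, so the count is 0.
Comparison with the Bézout bound: 0 ≤ 2 = deg(f)·deg(g), as expected for curves with no common component (the affine F_5-count falls short of the bound because intersections may lie at infinity, over extension fields, or carry multiplicity).


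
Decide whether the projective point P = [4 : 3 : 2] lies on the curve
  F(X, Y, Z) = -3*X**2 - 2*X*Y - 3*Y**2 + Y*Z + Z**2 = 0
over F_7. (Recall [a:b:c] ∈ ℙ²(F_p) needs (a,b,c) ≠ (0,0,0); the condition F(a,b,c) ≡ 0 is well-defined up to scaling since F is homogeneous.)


F(4,3,2) ≡ 2 (mod 7); P is NOT on the curve.

Evaluate F(4, 3, 2) term-by-term (mod 7).
  -3*X**2 ↦ -3·16·1·1 = -48
  -2*X*Y ↦ -2·4·3·1 = -24
  -3*Y**2 ↦ -3·1·9·1 = -27
  Y*Z ↦ 1·1·3·2 = 6
  Z**2 ↦ 1·1·1·4 = 4
Sum: F(4, 3, 2) = (-48) + (-24) + (-27) + (6) + (4) = -89.
Reducing mod 7: -89 ≡ 2 (mod 7).
Since F(a, b, c) ≡ 2 ≠ 0 (mod 7), P does NOT lie on the curve.


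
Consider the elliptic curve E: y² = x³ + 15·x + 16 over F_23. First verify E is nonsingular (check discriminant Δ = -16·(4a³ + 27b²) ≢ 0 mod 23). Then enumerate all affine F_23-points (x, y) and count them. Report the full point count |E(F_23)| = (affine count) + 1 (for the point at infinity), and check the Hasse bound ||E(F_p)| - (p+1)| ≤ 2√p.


Affine points = {(0, 4), (0, 19), (1, 3), (1, 20), (2, 10), (2, 13), (4, 5), (4, 18), (5, 3), (5, 20), (6, 0), (7, 2), (7, 21), (8, 2), (8, 21), (9, 11), (9, 12), (10, 4), (10, 19), (13, 4), (13, 19), (14, 7), (14, 16), (17, 3), (17, 20), (18, 0), (20, 6), (20, 17), (21, 1), (21, 22), (22, 0)}; affine count = 31; |E(F_23)| = 32.

Discriminant check: Δ ∝ 4a³ + 27b² = 4·15³ + 27·16² = 4·3375 + 27·256 ≡ 11 (mod 23). Nonzero ⇒ E is nonsingular.
For each x ∈ F_23, compute rhs = x³ + 15·x + 16 mod 23, then count y ∈ F_23 with y² ≡ rhs.
  x = 0: rhs = 16, matching y values: 4, 19 (2 points).
  x = 1: rhs = 9, matching y values: 3, 20 (2 points).
  x = 2: rhs = 8, matching y values: 10, 13 (2 points).
  x = 3: rhs = 19, matching y values: none (0 points).
  x = 4: rhs = 2, matching y values: 5, 18 (2 points).
  x = 5: rhs = 9, matching y values: 3, 20 (2 points).
  x = 6: rhs = 0, matching y values: 0 (1 points).
  x = 7: rhs = 4, matching y values: 2, 21 (2 points).
  x = 8: rhs = 4, matching y values: 2, 21 (2 points).
  x = 9: rhs = 6, matching y values: 11, 12 (2 points).
  x = 10: rhs = 16, matching y values: 4, 19 (2 points).
  x = 11: rhs = 17, matching y values: none (0 points).
  x = 12: rhs = 15, matching y values: none (0 points).
  x = 13: rhs = 16, matching y values: 4, 19 (2 points).
  x = 14: rhs = 3, matching y values: 7, 16 (2 points).
  x = 15: rhs = 5, matching y values: none (0 points).
  x = 16: rhs = 5, matching y values: none (0 points).
  x = 17: rhs = 9, matching y values: 3, 20 (2 points).
  x = 18: rhs = 0, matching y values: 0 (1 points).
  x = 19: rhs = 7, matching y values: none (0 points).
  x = 20: rhs = 13, matching y values: 6, 17 (2 points).
  x = 21: rhs = 1, matching y values: 1, 22 (2 points).
  x = 22: rhs = 0, matching y values: 0 (1 points).
Total affine count: 31.
Full point count |E(F_23)| = 31 + 1 = 32.
Hasse bound: |32 − (23+1)| = |8| = 8 ≤ 2√23 ≈ 9.5917 ✓.


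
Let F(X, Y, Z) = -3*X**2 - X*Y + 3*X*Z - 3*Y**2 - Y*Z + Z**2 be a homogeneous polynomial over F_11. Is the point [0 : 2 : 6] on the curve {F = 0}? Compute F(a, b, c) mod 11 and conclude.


F(0,2,6) ≡ 1 (mod 11); P is NOT on the curve.

Evaluate F(0, 2, 6) term-by-term (mod 11).
  -3*X**2 ↦ -3·0·1·1 = 0
  -X*Y ↦ -1·0·2·1 = 0
  3*X*Z ↦ 3·0·1·6 = 0
  -3*Y**2 ↦ -3·1·4·1 = -12
  -Y*Z ↦ -1·1·2·6 = -12
  Z**2 ↦ 1·1·1·36 = 36
Sum: F(0, 2, 6) = (0) + (0) + (0) + (-12) + (-12) + (36) = 12.
Reducing mod 11: 12 ≡ 1 (mod 11).
Since F(a, b, c) ≡ 1 ≠ 0 (mod 11), P does NOT lie on the curve.


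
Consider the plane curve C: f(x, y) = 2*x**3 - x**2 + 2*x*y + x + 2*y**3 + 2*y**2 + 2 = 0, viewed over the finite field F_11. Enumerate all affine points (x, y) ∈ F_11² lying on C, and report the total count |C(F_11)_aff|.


Affine F_11-points: {(0, 6), (2, 9), (3, 10), (4, 10), (8, 1), (9, 8), (10, 1), (10, 10)}; count = 8.

For each of the 121 pairs (x, y) ∈ F_11², evaluate f(x, y) mod 11. Record the zeros.
  x = 0: [0↦2, 1↦6, 2↦4, 3↦8, 4↦8, 5↦5, 6↦0, 7↦5, 8↦10, 9↦5, 10↦2]  zeros at y ∈ {6}
  x = 1: [0↦4, 1↦10, 2↦10, 3↦5, 4↦7, 5↦6, 6↦3, 7↦10, 8↦6, 9↦3, 10↦2]  zeros at y ∈ ∅
  x = 2: [0↦5, 1↦2, 2↦4, 3↦1, 4↦5, 5↦6, 6↦5, 7↦3, 8↦1, 9↦0, 10↦1]  zeros at y ∈ {9}
  x = 3: [0↦6, 1↦5, 2↦9, 3↦8, 4↦3, 5↦6, 6↦7, 7↦7, 8↦7, 9↦8, 10↦0]  zeros at y ∈ {10}
  x = 4: [0↦8, 1↦9, 2↦4, 3↦5, 4↦2, 5↦7, 6↦10, 7↦1, 8↦3, 9↦6, 10↦0]  zeros at y ∈ {10}
  x = 5: [0↦1, 1↦4, 2↦1, 3↦4, 4↦3, 5↦10, 6↦4, 7↦8, 8↦1, 9↦6, 10↦2]  zeros at y ∈ ∅
  x = 6: [0↦8, 1↦2, 2↦1, 3↦6, 4↦7, 5↦5, 6↦1, 7↦7, 8↦2, 9↦9, 10↦7]  zeros at y ∈ ∅
  x = 7: [0↦8, 1↦4, 2↦5, 3↦1, 4↦4, 5↦4, 6↦2, 7↦10, 8↦7, 9↦5, 10↦5]  zeros at y ∈ ∅
  x = 8: [0↦2, 1↦0, 2↦3, 3↦1, 4↦6, 5↦8, 6↦8, 7↦7, 8↦6, 9↦6, 10↦8]  zeros at y ∈ {1}
  x = 9: [0↦2, 1↦2, 2↦7, 3↦7, 4↦3, 5↦7, 6↦9, 7↦10, 8↦0, 9↦2, 10↦6]  zeros at y ∈ {8}
  x = 10: [0↦9, 1↦0, 2↦7, 3↦9, 4↦7, 5↦2, 6↦6, 7↦9, 8↦1, 9↦5, 10↦0]  zeros at y ∈ {1, 10}
Collecting zeros: affine points = {(0, 6), (2, 9), (3, 10), (4, 10), (8, 1), (9, 8), (10, 1), (10, 10)}.
Total count |C(F_11)_aff| = 8.


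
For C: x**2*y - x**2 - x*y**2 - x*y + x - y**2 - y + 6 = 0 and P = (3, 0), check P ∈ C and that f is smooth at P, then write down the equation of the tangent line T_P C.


Tangent line at P: -5*x + 5*y + 15 = 0.

Step 1: f(3, 0) = 0, so P lies on C.
Step 2: partial derivatives
  f_x(x, y) = 2*x*y - 2*x - y**2 - y + 1, f_y(x, y) = x**2 - 2*x*y - x - 2*y - 1.
  f_x(P) = -5, f_y(P) = 5 (gradient nonzero, so P is smooth).
Step 3: tangent line at P: -5·(x − 3) + 5·(y − 0) = 0.
Expanding: -5*x + 5*y + 15 = 0.


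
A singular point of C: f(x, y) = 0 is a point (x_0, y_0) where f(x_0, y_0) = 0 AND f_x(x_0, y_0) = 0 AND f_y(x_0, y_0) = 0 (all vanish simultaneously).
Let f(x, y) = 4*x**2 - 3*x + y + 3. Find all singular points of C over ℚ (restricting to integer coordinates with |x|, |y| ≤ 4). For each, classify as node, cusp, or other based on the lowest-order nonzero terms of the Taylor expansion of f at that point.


No singular points in the scanned grid; C is smooth there.

Compute partial derivatives:
  f_x = 8*x - 3.
  f_y = 1.
f_y = 1 is a nonzero constant, so f_y never vanishes: no point (x, y) can satisfy f = f_x = f_y = 0. In particular no (x, y) ∈ {−4, ..., 4}² is singular; the curve is smooth.


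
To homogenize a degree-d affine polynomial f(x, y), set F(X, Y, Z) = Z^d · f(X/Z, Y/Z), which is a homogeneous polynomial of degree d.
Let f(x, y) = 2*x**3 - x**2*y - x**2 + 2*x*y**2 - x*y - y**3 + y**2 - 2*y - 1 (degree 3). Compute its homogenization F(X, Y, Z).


F(X, Y, Z) = 2*X**3 - X**2*Y - X**2*Z + 2*X*Y**2 - X*Y*Z - Y**3 + Y**2*Z - 2*Y*Z**2 - Z**3

deg(f) = 3.
Substitute x = X/Z, y = Y/Z into f, then multiply by Z^3.
  monomial 2·x^3·y^0 ↦ 2·X^3·Y^0·Z^0.
  monomial -1·x^2·y^1 ↦ -1·X^2·Y^1·Z^0.
  monomial -1·x^2·y^0 ↦ -1·X^2·Y^0·Z^1.
  monomial 2·x^1·y^2 ↦ 2·X^1·Y^2·Z^0.
  monomial -1·x^1·y^1 ↦ -1·X^1·Y^1·Z^1.
  monomial -1·x^0·y^3 ↦ -1·X^0·Y^3·Z^0.
  monomial 1·x^0·y^2 ↦ 1·X^0·Y^2·Z^1.
  monomial -2·x^0·y^1 ↦ -2·X^0·Y^1·Z^2.
  monomial -1·x^0·y^0 ↦ -1·X^0·Y^0·Z^3.
Collecting: F(X, Y, Z) = 2*X**3 - X**2*Y - X**2*Z + 2*X*Y**2 - X*Y*Z - Y**3 + Y**2*Z - 2*Y*Z**2 - Z**3.


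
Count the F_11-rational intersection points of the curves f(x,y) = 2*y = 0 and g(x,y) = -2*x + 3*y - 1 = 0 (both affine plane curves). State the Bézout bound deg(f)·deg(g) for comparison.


Common zeros: {(5, 0)}; count = 1; Bézout bound = 1.

deg(f) = 1, deg(g) = 1, so Bézout bound = 1.
Scan x ∈ F_11. For each x, list the y ∈ F_11 with f(x, y) ≡ 0 and those with g(x, y) ≡ 0 (mod 11); the common zeros in that column are the intersection.
  x = 0: f ≡ 0 at y ∈ {0}; g ≡ 0 at y ∈ {4}; common: ∅.
  x = 1: f ≡ 0 at y ∈ {0}; g ≡ 0 at y ∈ {1}; common: ∅.
  x = 2: f ≡ 0 at y ∈ {0}; g ≡ 0 at y ∈ {9}; common: ∅.
  x = 3: f ≡ 0 at y ∈ {0}; g ≡ 0 at y ∈ {6}; common: ∅.
  x = 4: f ≡ 0 at y ∈ {0}; g ≡ 0 at y ∈ {3}; common: ∅.
  x = 5: f ≡ 0 at y ∈ {0}; g ≡ 0 at y ∈ {0}; common: {0}.
  x = 6: f ≡ 0 at y ∈ {0}; g ≡ 0 at y ∈ {8}; common: ∅.
  x = 7: f ≡ 0 at y ∈ {0}; g ≡ 0 at y ∈ {5}; common: ∅.
  x = 8: f ≡ 0 at y ∈ {0}; g ≡ 0 at y ∈ {2}; common: ∅.
  x = 9: f ≡ 0 at y ∈ {0}; g ≡ 0 at y ∈ {10}; common: ∅.
  x = 10: f ≡ 0 at y ∈ {0}; g ≡ 0 at y ∈ {7}; common: ∅.
Collecting: common zeros = {(5, 0)}, so the count is 1.
Comparison with the Bézout bound: 1 ≤ 1 = deg(f)·deg(g), as expected for curves with no common component (the bound is attained).


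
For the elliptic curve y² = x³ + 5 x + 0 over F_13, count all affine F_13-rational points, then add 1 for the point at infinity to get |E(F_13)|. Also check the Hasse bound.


Affine points = {(0, 0), (3, 4), (3, 9), (6, 5), (6, 8), (7, 1), (7, 12), (10, 6), (10, 7)}; affine count = 9; |E(F_13)| = 10.

Discriminant check: Δ ∝ 4a³ + 27b² = 4·5³ + 27·0² = 4·125 + 27·0 ≡ 6 (mod 13). Nonzero ⇒ E is nonsingular.
For each x ∈ F_13, compute rhs = x³ + 5·x + 0 mod 13, then count y ∈ F_13 with y² ≡ rhs.
  x = 0: rhs = 0, matching y values: 0 (1 points).
  x = 1: rhs = 6, matching y values: none (0 points).
  x = 2: rhs = 5, matching y values: none (0 points).
  x = 3: rhs = 3, matching y values: 4, 9 (2 points).
  x = 4: rhs = 6, matching y values: none (0 points).
  x = 5: rhs = 7, matching y values: none (0 points).
  x = 6: rhs = 12, matching y values: 5, 8 (2 points).
  x = 7: rhs = 1, matching y values: 1, 12 (2 points).
  x = 8: rhs = 6, matching y values: none (0 points).
  x = 9: rhs = 7, matching y values: none (0 points).
  x = 10: rhs = 10, matching y values: 6, 7 (2 points).
  x = 11: rhs = 8, matching y values: none (0 points).
  x = 12: rhs = 7, matching y values: none (0 points).
Total affine count: 9.
Full point count |E(F_13)| = 9 + 1 = 10.
Hasse bound: |10 − (13+1)| = |-4| = 4 ≤ 2√13 ≈ 7.2111 ✓.


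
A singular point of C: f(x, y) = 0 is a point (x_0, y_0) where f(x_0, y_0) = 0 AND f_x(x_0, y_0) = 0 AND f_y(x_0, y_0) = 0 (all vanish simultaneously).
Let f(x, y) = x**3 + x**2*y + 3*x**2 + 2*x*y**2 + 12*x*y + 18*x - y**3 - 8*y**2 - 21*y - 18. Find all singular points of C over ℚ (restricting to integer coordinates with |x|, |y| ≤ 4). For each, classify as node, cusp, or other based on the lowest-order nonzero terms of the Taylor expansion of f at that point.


Singular points: {(0, -3)}; classification: cusp.

Compute partial derivatives:
  f_x = 3*x**2 + 2*x*y + 6*x + 2*y**2 + 12*y + 18.
  f_y = x**2 + 4*x*y + 12*x - 3*y**2 - 16*y - 21.
Scan x_0 ∈ {−4, ..., 4}. For each x_0, f_y(x_0, y) is a polynomial in y; find its integer roots y ∈ {−4, ..., 4}, then test f_x and f at those candidates.
  x = -4: f_y(-4, y) = -3*y**2 - 32*y - 53; no integer root y with |y| ≤ 4.
  x = -3: f_y(-3, y) = -3*y**2 - 28*y - 48; no integer root y with |y| ≤ 4.
  x = -2: f_y(-2, y) = -3*y**2 - 24*y - 41; no integer root y with |y| ≤ 4.
  x = -1: f_y(-1, y) = -3*y**2 - 20*y - 32; vanishes at y ∈ {-4}. (-1, -4): f_x = 7 ≠ 0.
  x = 0: f_y(0, y) = -3*y**2 - 16*y - 21; vanishes at y ∈ {-3}. (0, -3): f_x = 0, f = 0 — SINGULAR.
  x = 1: f_y(1, y) = -3*y**2 - 12*y - 8; no integer root y with |y| ≤ 4.
  x = 2: f_y(2, y) = -3*y**2 - 8*y + 7; no integer root y with |y| ≤ 4.
  x = 3: f_y(3, y) = -3*y**2 - 4*y + 24; no integer root y with |y| ≤ 4.
  x = 4: f_y(4, y) = 43 - 3*y**2; no integer root y with |y| ≤ 4.
Only singular point on the grid: (0, -3).
Classify: substitute x = 0 + u, y = -3 + v and expand: f = u**3 + u**2*v + 2*u*v**2 - v**3 + v**2.
No constant or linear terms (consistent with a singular point). Quadratic part: v**2. Cubic part: u**3 + u**2*v + 2*u*v**2 - v**3.
The quadratic part v**2 is a perfect square, so there is a single (double) tangent line v = 0, i.e. y = -3. Restricting the cubic part to that line (v = 0) leaves u**3 ≠ 0, so f is not divisible by v and the branch is v² ≈ -u**3 to lowest order — this is a cusp.
Classification: cusp.


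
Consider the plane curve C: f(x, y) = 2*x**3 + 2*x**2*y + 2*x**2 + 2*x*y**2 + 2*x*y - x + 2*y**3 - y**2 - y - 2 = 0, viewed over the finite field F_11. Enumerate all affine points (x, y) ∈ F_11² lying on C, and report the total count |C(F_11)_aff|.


Affine F_11-points: {(3, 8), (4, 0), (4, 4), (4, 9), (5, 1), (5, 3), (5, 8), (8, 3), (8, 7), (8, 10), (9, 5)}; count = 11.

For each of the 121 pairs (x, y) ∈ F_11², evaluate f(x, y) mod 11. Record the zeros.
  x = 0: [0↦9, 1↦9, 2↦8, 3↦7, 4↦7, 5↦9, 6↦3, 7↦1, 8↦4, 9↦2, 10↦7]  zeros at y ∈ ∅
  x = 1: [0↦1, 1↦7, 2↦5, 3↦7, 4↦3, 5↦5, 6↦3, 7↦9, 8↦2, 9↦5, 10↦8]  zeros at y ∈ ∅
  x = 2: [0↦9, 1↦3, 2↦4, 3↦2, 4↦9, 5↦4, 6↦10, 7↦6, 8↦4, 9↦5, 10↦10]  zeros at y ∈ ∅
  x = 3: [0↦1, 1↦9, 2↦6, 3↦4, 4↦4, 5↦7, 6↦3, 7↦4, 8↦0, 9↦3, 10↦3]  zeros at y ∈ {8}
  x = 4: [0↦0, 1↦4, 2↦1, 3↦3, 4↦0, 5↦4, 6↦5, 7↦4, 8↦2, 9↦0, 10↦10]  zeros at y ∈ {0, 4, 9}
  x = 5: [0↦7, 1↦0, 2↦1, 3↦0, 4↦9, 5↦7, 6↦6, 7↦7, 8↦0, 9↦8, 10↦10]  zeros at y ∈ {1, 3, 8}
  x = 6: [0↦1, 1↦9, 2↦7, 3↦7, 4↦10, 5↦6, 6↦7, 7↦3, 8↦6, 9↦6, 10↦4]  zeros at y ∈ ∅
  x = 7: [0↦5, 1↦10, 2↦9, 3↦3, 4↦4, 5↦2, 6↦9, 7↦4, 8↦10, 9↦6, 10↦4]  zeros at y ∈ ∅
  x = 8: [0↦9, 1↦4, 2↦8, 3↦0, 4↦3, 5↦7, 6↦2, 7↦0, 8↦2, 9↦9, 10↦0]  zeros at y ∈ {3, 7, 10}
  x = 9: [0↦3, 1↦3, 2↦5, 3↦10, 4↦8, 5↦0, 6↦9, 7↦3, 8↦5, 9↦5, 10↦4]  zeros at y ∈ {5}
  x = 10: [0↦10, 1↦8, 2↦1, 3↦1, 4↦9, 5↦4, 6↦9, 7↦3, 8↦9, 9↦6, 10↦6]  zeros at y ∈ ∅
Collecting zeros: affine points = {(3, 8), (4, 0), (4, 4), (4, 9), (5, 1), (5, 3), (5, 8), (8, 3), (8, 7), (8, 10), (9, 5)}.
Total count |C(F_11)_aff| = 11.


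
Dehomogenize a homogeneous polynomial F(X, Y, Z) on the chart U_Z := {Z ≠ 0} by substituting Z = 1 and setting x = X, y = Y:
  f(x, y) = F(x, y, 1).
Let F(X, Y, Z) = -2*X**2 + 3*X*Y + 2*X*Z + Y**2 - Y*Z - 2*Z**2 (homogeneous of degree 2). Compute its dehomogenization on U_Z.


f(x, y) = -2*x**2 + 3*x*y + 2*x + y**2 - y - 2

On U_Z we set Z = 1. Each monomial c·X^i·Y^j·Z^k in F becomes c·x^i·y^j·1^k = c·x^i·y^j.
Substituting Z = 1: F(X, Y, 1) = -2*x**2 + 3*x*y + 2*x + y**2 - y - 2.
Note: deg(f) ≤ deg(F) = 2; strict inequality happens when F is divisible by Z (lost terms).


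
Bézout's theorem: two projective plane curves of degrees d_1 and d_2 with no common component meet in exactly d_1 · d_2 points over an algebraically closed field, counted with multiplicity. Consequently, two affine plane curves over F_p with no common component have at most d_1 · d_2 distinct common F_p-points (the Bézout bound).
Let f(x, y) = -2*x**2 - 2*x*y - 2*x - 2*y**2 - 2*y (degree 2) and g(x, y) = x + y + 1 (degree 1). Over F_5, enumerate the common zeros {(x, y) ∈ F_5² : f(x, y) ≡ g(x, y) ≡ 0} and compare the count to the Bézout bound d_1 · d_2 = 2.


Common zeros: {(0, 4), (4, 0)}; count = 2; Bézout bound = 2.

deg(f) = 2, deg(g) = 1, so Bézout bound = 2.
Scan x ∈ F_5. For each x, list the y ∈ F_5 with f(x, y) ≡ 0 and those with g(x, y) ≡ 0 (mod 5); the common zeros in that column are the intersection.
  x = 0: f ≡ 0 at y ∈ {0, 4}; g ≡ 0 at y ∈ {4}; common: {4}.
  x = 1: f ≡ 0 at y ∈ {1, 2}; g ≡ 0 at y ∈ {3}; common: ∅.
  x = 2: f ≡ 0 at y ∈ {1}; g ≡ 0 at y ∈ {2}; common: ∅.
  x = 3: f ≡ 0 at y ∈ ∅; g ≡ 0 at y ∈ {1}; common: ∅.
  x = 4: f ≡ 0 at y ∈ {0}; g ≡ 0 at y ∈ {0}; common: {0}.
Collecting: common zeros = {(0, 4), (4, 0)}, so the count is 2.
Comparison with the Bézout bound: 2 ≤ 2 = deg(f)·deg(g), as expected for curves with no common component (the bound is attained).


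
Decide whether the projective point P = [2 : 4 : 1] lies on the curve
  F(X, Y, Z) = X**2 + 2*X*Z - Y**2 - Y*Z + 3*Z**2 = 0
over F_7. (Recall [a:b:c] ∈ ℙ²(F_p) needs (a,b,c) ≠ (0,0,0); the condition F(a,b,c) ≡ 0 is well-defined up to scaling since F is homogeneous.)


F(2,4,1) ≡ 5 (mod 7); P is NOT on the curve.

Evaluate F(2, 4, 1) term-by-term (mod 7).
  X**2 ↦ 1·4·1·1 = 4
  2*X*Z ↦ 2·2·1·1 = 4
  -Y**2 ↦ -1·1·16·1 = -16
  -Y*Z ↦ -1·1·4·1 = -4
  3*Z**2 ↦ 3·1·1·1 = 3
Sum: F(2, 4, 1) = (4) + (4) + (-16) + (-4) + (3) = -9.
Reducing mod 7: -9 ≡ 5 (mod 7).
Since F(a, b, c) ≡ 5 ≠ 0 (mod 7), P does NOT lie on the curve.


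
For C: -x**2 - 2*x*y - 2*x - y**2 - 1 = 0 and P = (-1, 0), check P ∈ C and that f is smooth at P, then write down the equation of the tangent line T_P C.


Tangent line at P: 2*y = 0.

Step 1: f(-1, 0) = 0, so P lies on C.
Step 2: partial derivatives
  f_x(x, y) = -2*x - 2*y - 2, f_y(x, y) = -2*x - 2*y.
  f_x(P) = 0, f_y(P) = 2 (gradient nonzero, so P is smooth).
Step 3: tangent line at P: 0·(x − -1) + 2·(y − 0) = 0.
Expanding: 2*y = 0.


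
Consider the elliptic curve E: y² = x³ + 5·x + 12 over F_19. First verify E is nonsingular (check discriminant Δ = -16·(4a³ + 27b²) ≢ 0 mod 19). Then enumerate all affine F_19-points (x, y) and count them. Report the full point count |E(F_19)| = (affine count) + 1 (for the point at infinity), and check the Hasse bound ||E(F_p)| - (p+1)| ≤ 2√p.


Affine points = {(2, 7), (2, 12), (3, 4), (3, 15), (4, 1), (4, 18), (6, 7), (6, 12), (9, 8), (9, 11), (10, 6), (10, 13), (11, 7), (11, 12), (15, 2), (15, 17), (18, 5), (18, 14)}; affine count = 18; |E(F_19)| = 19.

Discriminant check: Δ ∝ 4a³ + 27b² = 4·5³ + 27·12² = 4·125 + 27·144 ≡ 18 (mod 19). Nonzero ⇒ E is nonsingular.
For each x ∈ F_19, compute rhs = x³ + 5·x + 12 mod 19, then count y ∈ F_19 with y² ≡ rhs.
  x = 0: rhs = 12, matching y values: none (0 points).
  x = 1: rhs = 18, matching y values: none (0 points).
  x = 2: rhs = 11, matching y values: 7, 12 (2 points).
  x = 3: rhs = 16, matching y values: 4, 15 (2 points).
  x = 4: rhs = 1, matching y values: 1, 18 (2 points).
  x = 5: rhs = 10, matching y values: none (0 points).
  x = 6: rhs = 11, matching y values: 7, 12 (2 points).
  x = 7: rhs = 10, matching y values: none (0 points).
  x = 8: rhs = 13, matching y values: none (0 points).
  x = 9: rhs = 7, matching y values: 8, 11 (2 points).
  x = 10: rhs = 17, matching y values: 6, 13 (2 points).
  x = 11: rhs = 11, matching y values: 7, 12 (2 points).
  x = 12: rhs = 14, matching y values: none (0 points).
  x = 13: rhs = 13, matching y values: none (0 points).
  x = 14: rhs = 14, matching y values: none (0 points).
  x = 15: rhs = 4, matching y values: 2, 17 (2 points).
  x = 16: rhs = 8, matching y values: none (0 points).
  x = 17: rhs = 13, matching y values: none (0 points).
  x = 18: rhs = 6, matching y values: 5, 14 (2 points).
Total affine count: 18.
Full point count |E(F_19)| = 18 + 1 = 19.
Hasse bound: |19 − (19+1)| = |-1| = 1 ≤ 2√19 ≈ 8.7178 ✓.


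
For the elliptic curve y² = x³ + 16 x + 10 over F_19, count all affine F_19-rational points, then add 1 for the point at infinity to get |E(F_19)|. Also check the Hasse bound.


Affine points = {(3, 3), (3, 16), (4, 9), (4, 10), (5, 5), (5, 14), (7, 3), (7, 16), (8, 2), (8, 17), (9, 3), (9, 16), (10, 7), (10, 12), (11, 4), (11, 15), (12, 7), (12, 12), (16, 7), (16, 12)}; affine count = 20; |E(F_19)| = 21.

Discriminant check: Δ ∝ 4a³ + 27b² = 4·16³ + 27·10² = 4·4096 + 27·100 ≡ 8 (mod 19). Nonzero ⇒ E is nonsingular.
For each x ∈ F_19, compute rhs = x³ + 16·x + 10 mod 19, then count y ∈ F_19 with y² ≡ rhs.
  x = 0: rhs = 10, matching y values: none (0 points).
  x = 1: rhs = 8, matching y values: none (0 points).
  x = 2: rhs = 12, matching y values: none (0 points).
  x = 3: rhs = 9, matching y values: 3, 16 (2 points).
  x = 4: rhs = 5, matching y values: 9, 10 (2 points).
  x = 5: rhs = 6, matching y values: 5, 14 (2 points).
  x = 6: rhs = 18, matching y values: none (0 points).
  x = 7: rhs = 9, matching y values: 3, 16 (2 points).
  x = 8: rhs = 4, matching y values: 2, 17 (2 points).
  x = 9: rhs = 9, matching y values: 3, 16 (2 points).
  x = 10: rhs = 11, matching y values: 7, 12 (2 points).
  x = 11: rhs = 16, matching y values: 4, 15 (2 points).
  x = 12: rhs = 11, matching y values: 7, 12 (2 points).
  x = 13: rhs = 2, matching y values: none (0 points).
  x = 14: rhs = 14, matching y values: none (0 points).
  x = 15: rhs = 15, matching y values: none (0 points).
  x = 16: rhs = 11, matching y values: 7, 12 (2 points).
  x = 17: rhs = 8, matching y values: none (0 points).
  x = 18: rhs = 12, matching y values: none (0 points).
Total affine count: 20.
Full point count |E(F_19)| = 20 + 1 = 21.
Hasse bound: |21 − (19+1)| = |1| = 1 ≤ 2√19 ≈ 8.7178 ✓.


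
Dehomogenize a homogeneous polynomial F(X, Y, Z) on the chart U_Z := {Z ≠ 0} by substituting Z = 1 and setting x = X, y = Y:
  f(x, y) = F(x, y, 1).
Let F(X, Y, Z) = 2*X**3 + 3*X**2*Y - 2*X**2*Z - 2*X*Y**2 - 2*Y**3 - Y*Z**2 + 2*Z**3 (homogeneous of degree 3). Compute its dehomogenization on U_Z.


f(x, y) = 2*x**3 + 3*x**2*y - 2*x**2 - 2*x*y**2 - 2*y**3 - y + 2

On U_Z we set Z = 1. Each monomial c·X^i·Y^j·Z^k in F becomes c·x^i·y^j·1^k = c·x^i·y^j.
Substituting Z = 1: F(X, Y, 1) = 2*x**3 + 3*x**2*y - 2*x**2 - 2*x*y**2 - 2*y**3 - y + 2.
Note: deg(f) ≤ deg(F) = 3; strict inequality happens when F is divisible by Z (lost terms).


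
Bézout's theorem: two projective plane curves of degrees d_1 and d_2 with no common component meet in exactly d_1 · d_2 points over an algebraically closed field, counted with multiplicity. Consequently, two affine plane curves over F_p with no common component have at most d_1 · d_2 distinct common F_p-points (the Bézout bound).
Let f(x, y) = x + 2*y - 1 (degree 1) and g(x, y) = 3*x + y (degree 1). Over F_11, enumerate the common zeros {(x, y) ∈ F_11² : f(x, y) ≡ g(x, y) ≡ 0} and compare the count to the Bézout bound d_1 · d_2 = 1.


Common zeros: {(2, 5)}; count = 1; Bézout bound = 1.

deg(f) = 1, deg(g) = 1, so Bézout bound = 1.
Scan x ∈ F_11. For each x, list the y ∈ F_11 with f(x, y) ≡ 0 and those with g(x, y) ≡ 0 (mod 11); the common zeros in that column are the intersection.
  x = 0: f ≡ 0 at y ∈ {6}; g ≡ 0 at y ∈ {0}; common: ∅.
  x = 1: f ≡ 0 at y ∈ {0}; g ≡ 0 at y ∈ {8}; common: ∅.
  x = 2: f ≡ 0 at y ∈ {5}; g ≡ 0 at y ∈ {5}; common: {5}.
  x = 3: f ≡ 0 at y ∈ {10}; g ≡ 0 at y ∈ {2}; common: ∅.
  x = 4: f ≡ 0 at y ∈ {4}; g ≡ 0 at y ∈ {10}; common: ∅.
  x = 5: f ≡ 0 at y ∈ {9}; g ≡ 0 at y ∈ {7}; common: ∅.
  x = 6: f ≡ 0 at y ∈ {3}; g ≡ 0 at y ∈ {4}; common: ∅.
  x = 7: f ≡ 0 at y ∈ {8}; g ≡ 0 at y ∈ {1}; common: ∅.
  x = 8: f ≡ 0 at y ∈ {2}; g ≡ 0 at y ∈ {9}; common: ∅.
  x = 9: f ≡ 0 at y ∈ {7}; g ≡ 0 at y ∈ {6}; common: ∅.
  x = 10: f ≡ 0 at y ∈ {1}; g ≡ 0 at y ∈ {3}; common: ∅.
Collecting: common zeros = {(2, 5)}, so the count is 1.
Comparison with the Bézout bound: 1 ≤ 1 = deg(f)·deg(g), as expected for curves with no common component (the bound is attained).


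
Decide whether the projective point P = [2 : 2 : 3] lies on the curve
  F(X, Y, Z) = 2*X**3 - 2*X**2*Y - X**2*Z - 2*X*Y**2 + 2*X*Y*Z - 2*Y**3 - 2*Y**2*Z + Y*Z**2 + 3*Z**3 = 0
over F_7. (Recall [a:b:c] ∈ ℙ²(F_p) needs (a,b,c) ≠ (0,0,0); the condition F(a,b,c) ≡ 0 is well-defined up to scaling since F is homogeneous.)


F(2,2,3) ≡ 6 (mod 7); P is NOT on the curve.

Evaluate F(2, 2, 3) term-by-term (mod 7).
  2*X**3 ↦ 2·8·1·1 = 16
  -2*X**2*Y ↦ -2·4·2·1 = -16
  -X**2*Z ↦ -1·4·1·3 = -12
  -2*X*Y**2 ↦ -2·2·4·1 = -16
  2*X*Y*Z ↦ 2·2·2·3 = 24
  -2*Y**3 ↦ -2·1·8·1 = -16
  -2*Y**2*Z ↦ -2·1·4·3 = -24
  Y*Z**2 ↦ 1·1·2·9 = 18
  3*Z**3 ↦ 3·1·1·27 = 81
Sum: F(2, 2, 3) = (16) + (-16) + (-12) + (-16) + (24) + (-16) + (-24) + (18) + (81) = 55.
Reducing mod 7: 55 ≡ 6 (mod 7).
Since F(a, b, c) ≡ 6 ≠ 0 (mod 7), P does NOT lie on the curve.


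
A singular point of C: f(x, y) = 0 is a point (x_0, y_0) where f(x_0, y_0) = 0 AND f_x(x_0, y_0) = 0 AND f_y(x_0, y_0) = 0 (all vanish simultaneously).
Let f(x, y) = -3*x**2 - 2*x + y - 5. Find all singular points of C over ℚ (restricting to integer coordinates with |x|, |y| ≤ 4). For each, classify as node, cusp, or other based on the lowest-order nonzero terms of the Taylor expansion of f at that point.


No singular points in the scanned grid; C is smooth there.

Compute partial derivatives:
  f_x = -6*x - 2.
  f_y = 1.
f_y = 1 is a nonzero constant, so f_y never vanishes: no point (x, y) can satisfy f = f_x = f_y = 0. In particular no (x, y) ∈ {−4, ..., 4}² is singular; the curve is smooth.


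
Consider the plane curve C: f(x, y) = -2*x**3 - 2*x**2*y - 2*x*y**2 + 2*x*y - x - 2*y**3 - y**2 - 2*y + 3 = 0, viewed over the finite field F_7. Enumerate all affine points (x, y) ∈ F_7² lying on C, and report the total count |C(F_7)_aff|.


Affine F_7-points: {(0, 2), (1, 0), (1, 1), (2, 1), (2, 2), (2, 5), (3, 1), (3, 2), (3, 4), (5, 0), (5, 5)}; count = 11.

For each of the 49 pairs (x, y) ∈ F_7², evaluate f(x, y) mod 7. Record the zeros.
  x = 0: [0↦3, 1↦5, 2↦0, 3↦4, 4↦5, 5↦5, 6↦6]  zeros at y ∈ {2}
  x = 1: [0↦0, 1↦0, 2↦3, 3↦4, 4↦5, 5↦1, 6↦1]  zeros at y ∈ {0, 1}
  x = 2: [0↦6, 1↦0, 2↦0, 3↦1, 4↦5, 5↦0, 6↦2]  zeros at y ∈ {1, 2, 5}
  x = 3: [0↦2, 1↦0, 2↦0, 3↦4, 4↦0, 5↦4, 6↦4]  zeros at y ∈ {1, 2, 4}
  x = 4: [0↦4, 1↦2, 2↦5, 3↦1, 4↦6, 5↦1, 6↦2]  zeros at y ∈ ∅
  x = 5: [0↦0, 1↦1, 2↦3, 3↦1, 4↦4, 5↦0, 6↦5]  zeros at y ∈ {0, 5}
  x = 6: [0↦6, 1↦6, 2↦3, 3↦6, 4↦3, 5↦3, 6↦1]  zeros at y ∈ ∅
Collecting zeros: affine points = {(0, 2), (1, 0), (1, 1), (2, 1), (2, 2), (2, 5), (3, 1), (3, 2), (3, 4), (5, 0), (5, 5)}.
Total count |C(F_7)_aff| = 11.


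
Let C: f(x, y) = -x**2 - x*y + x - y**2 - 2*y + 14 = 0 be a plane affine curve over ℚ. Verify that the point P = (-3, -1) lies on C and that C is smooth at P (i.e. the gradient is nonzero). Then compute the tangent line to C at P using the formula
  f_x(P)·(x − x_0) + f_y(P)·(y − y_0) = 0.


Tangent line at P: 8*x + 3*y + 27 = 0.

Step 1: f(-3, -1) = 0, so P lies on C.
Step 2: partial derivatives
  f_x(x, y) = -2*x - y + 1, f_y(x, y) = -x - 2*y - 2.
  f_x(P) = 8, f_y(P) = 3 (gradient nonzero, so P is smooth).
Step 3: tangent line at P: 8·(x − -3) + 3·(y − -1) = 0.
Expanding: 8*x + 3*y + 27 = 0.


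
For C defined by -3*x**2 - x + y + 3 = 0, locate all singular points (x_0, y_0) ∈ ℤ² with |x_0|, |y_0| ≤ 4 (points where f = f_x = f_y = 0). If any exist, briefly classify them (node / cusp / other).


No singular points in the scanned grid; C is smooth there.

Compute partial derivatives:
  f_x = -6*x - 1.
  f_y = 1.
f_y = 1 is a nonzero constant, so f_y never vanishes: no point (x, y) can satisfy f = f_x = f_y = 0. In particular no (x, y) ∈ {−4, ..., 4}² is singular; the curve is smooth.


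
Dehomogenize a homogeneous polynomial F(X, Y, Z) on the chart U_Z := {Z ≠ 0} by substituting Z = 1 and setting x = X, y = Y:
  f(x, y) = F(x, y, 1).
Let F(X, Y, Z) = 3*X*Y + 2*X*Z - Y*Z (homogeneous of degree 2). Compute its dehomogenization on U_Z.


f(x, y) = 3*x*y + 2*x - y

On U_Z we set Z = 1. Each monomial c·X^i·Y^j·Z^k in F becomes c·x^i·y^j·1^k = c·x^i·y^j.
Substituting Z = 1: F(X, Y, 1) = 3*x*y + 2*x - y.
Note: deg(f) ≤ deg(F) = 2; strict inequality happens when F is divisible by Z (lost terms).


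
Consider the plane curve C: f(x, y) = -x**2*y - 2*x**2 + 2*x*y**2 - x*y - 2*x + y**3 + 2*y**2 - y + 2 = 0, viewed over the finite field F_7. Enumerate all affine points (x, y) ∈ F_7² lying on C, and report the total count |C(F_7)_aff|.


Affine F_7-points: {(1, 1), (3, 5)}; count = 2.

For each of the 49 pairs (x, y) ∈ F_7², evaluate f(x, y) mod 7. Record the zeros.
  x = 0: [0↦2, 1↦4, 2↦2, 3↦2, 4↦3, 5↦4, 6↦4]  zeros at y ∈ ∅
  x = 1: [0↦5, 1↦0, 2↦2, 3↦3, 4↦2, 5↦5, 6↦4]  zeros at y ∈ {1}
  x = 2: [0↦4, 1↦4, 2↦1, 3↦1, 4↦3, 5↦6, 6↦2]  zeros at y ∈ ∅
  x = 3: [0↦6, 1↦2, 2↦6, 3↦3, 4↦6, 5↦0, 6↦5]  zeros at y ∈ {5}
  x = 4: [0↦4, 1↦1, 2↦3, 3↦2, 4↦4, 5↦1, 6↦6]  zeros at y ∈ ∅
  x = 5: [0↦5, 1↦1, 2↦6, 3↦5, 4↦4, 5↦2, 6↦5]  zeros at y ∈ ∅
  x = 6: [0↦2, 1↦2, 2↦1, 3↦5, 4↦6, 5↦3, 6↦2]  zeros at y ∈ ∅
Collecting zeros: affine points = {(1, 1), (3, 5)}.
Total count |C(F_7)_aff| = 2.


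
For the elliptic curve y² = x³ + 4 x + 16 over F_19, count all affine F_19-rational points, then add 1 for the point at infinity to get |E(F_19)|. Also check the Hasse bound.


Affine points = {(0, 4), (0, 15), (3, 6), (3, 13), (4, 1), (4, 18), (5, 3), (5, 16), (6, 3), (6, 16), (7, 8), (7, 11), (8, 3), (8, 16), (10, 7), (10, 12), (11, 2), (11, 17), (12, 5), (12, 14), (13, 2), (13, 17), (14, 2), (14, 17), (17, 0), (18, 7), (18, 12)}; affine count = 27; |E(F_19)| = 28.

Discriminant check: Δ ∝ 4a³ + 27b² = 4·4³ + 27·16² = 4·64 + 27·256 ≡ 5 (mod 19). Nonzero ⇒ E is nonsingular.
For each x ∈ F_19, compute rhs = x³ + 4·x + 16 mod 19, then count y ∈ F_19 with y² ≡ rhs.
  x = 0: rhs = 16, matching y values: 4, 15 (2 points).
  x = 1: rhs = 2, matching y values: none (0 points).
  x = 2: rhs = 13, matching y values: none (0 points).
  x = 3: rhs = 17, matching y values: 6, 13 (2 points).
  x = 4: rhs = 1, matching y values: 1, 18 (2 points).
  x = 5: rhs = 9, matching y values: 3, 16 (2 points).
  x = 6: rhs = 9, matching y values: 3, 16 (2 points).
  x = 7: rhs = 7, matching y values: 8, 11 (2 points).
  x = 8: rhs = 9, matching y values: 3, 16 (2 points).
  x = 9: rhs = 2, matching y values: none (0 points).
  x = 10: rhs = 11, matching y values: 7, 12 (2 points).
  x = 11: rhs = 4, matching y values: 2, 17 (2 points).
  x = 12: rhs = 6, matching y values: 5, 14 (2 points).
  x = 13: rhs = 4, matching y values: 2, 17 (2 points).
  x = 14: rhs = 4, matching y values: 2, 17 (2 points).
  x = 15: rhs = 12, matching y values: none (0 points).
  x = 16: rhs = 15, matching y values: none (0 points).
  x = 17: rhs = 0, matching y values: 0 (1 points).
  x = 18: rhs = 11, matching y values: 7, 12 (2 points).
Total affine count: 27.
Full point count |E(F_19)| = 27 + 1 = 28.
Hasse bound: |28 − (19+1)| = |8| = 8 ≤ 2√19 ≈ 8.7178 ✓.


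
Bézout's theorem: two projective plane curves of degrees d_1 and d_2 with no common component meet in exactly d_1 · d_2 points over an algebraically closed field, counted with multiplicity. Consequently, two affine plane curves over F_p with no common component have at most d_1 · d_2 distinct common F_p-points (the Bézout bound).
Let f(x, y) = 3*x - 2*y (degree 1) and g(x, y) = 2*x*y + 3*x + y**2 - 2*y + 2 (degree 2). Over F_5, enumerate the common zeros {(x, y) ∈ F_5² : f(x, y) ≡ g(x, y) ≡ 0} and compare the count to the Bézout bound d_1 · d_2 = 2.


Common zeros: ∅; count = 0; Bézout bound = 2.

deg(f) = 1, deg(g) = 2, so Bézout bound = 2.
Scan x ∈ F_5. For each x, list the y ∈ F_5 with f(x, y) ≡ 0 and those with g(x, y) ≡ 0 (mod 5); the common zeros in that column are the intersection.
  x = 0: f ≡ 0 at y ∈ {0}; g ≡ 0 at y ∈ {3, 4}; common: ∅.
  x = 1: f ≡ 0 at y ∈ {4}; g ≡ 0 at y ∈ {0}; common: ∅.
  x = 2: f ≡ 0 at y ∈ {3}; g ≡ 0 at y ∈ ∅; common: ∅.
  x = 3: f ≡ 0 at y ∈ {2}; g ≡ 0 at y ∈ ∅; common: ∅.
  x = 4: f ≡ 0 at y ∈ {1}; g ≡ 0 at y ∈ {2}; common: ∅.
Collecting: common zeros = ∅, so the count is 0.
Comparison with the Bézout bound: 0 ≤ 2 = deg(f)·deg(g), as expected for curves with no common component (the affine F_5-count falls short of the bound because intersections may lie at infinity, over extension fields, or carry multiplicity).


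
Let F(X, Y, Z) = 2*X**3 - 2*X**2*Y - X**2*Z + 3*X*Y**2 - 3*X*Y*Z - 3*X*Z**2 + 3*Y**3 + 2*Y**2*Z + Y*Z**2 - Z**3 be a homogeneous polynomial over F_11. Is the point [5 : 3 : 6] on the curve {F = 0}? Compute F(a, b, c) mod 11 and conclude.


F(5,3,6) ≡ 5 (mod 11); P is NOT on the curve.

Evaluate F(5, 3, 6) term-by-term (mod 11).
  2*X**3 ↦ 2·125·1·1 = 250
  -2*X**2*Y ↦ -2·25·3·1 = -150
  -X**2*Z ↦ -1·25·1·6 = -150
  3*X*Y**2 ↦ 3·5·9·1 = 135
  -3*X*Y*Z ↦ -3·5·3·6 = -270
  -3*X*Z**2 ↦ -3·5·1·36 = -540
  3*Y**3 ↦ 3·1·27·1 = 81
  2*Y**2*Z ↦ 2·1·9·6 = 108
  Y*Z**2 ↦ 1·1·3·36 = 108
  -Z**3 ↦ -1·1·1·216 = -216
Sum: F(5, 3, 6) = (250) + (-150) + (-150) + (135) + (-270) + (-540) + (81) + (108) + (108) + (-216) = -644.
Reducing mod 11: -644 ≡ 5 (mod 11).
Since F(a, b, c) ≡ 5 ≠ 0 (mod 11), P does NOT lie on the curve.


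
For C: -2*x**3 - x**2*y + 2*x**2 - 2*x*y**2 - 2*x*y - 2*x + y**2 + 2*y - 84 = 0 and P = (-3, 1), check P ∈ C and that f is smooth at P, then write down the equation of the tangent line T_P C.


Tangent line at P: -66*x + 13*y - 211 = 0.

Step 1: f(-3, 1) = 0, so P lies on C.
Step 2: partial derivatives
  f_x(x, y) = -6*x**2 - 2*x*y + 4*x - 2*y**2 - 2*y - 2, f_y(x, y) = -x**2 - 4*x*y - 2*x + 2*y + 2.
  f_x(P) = -66, f_y(P) = 13 (gradient nonzero, so P is smooth).
Step 3: tangent line at P: -66·(x − -3) + 13·(y − 1) = 0.
Expanding: -66*x + 13*y - 211 = 0.


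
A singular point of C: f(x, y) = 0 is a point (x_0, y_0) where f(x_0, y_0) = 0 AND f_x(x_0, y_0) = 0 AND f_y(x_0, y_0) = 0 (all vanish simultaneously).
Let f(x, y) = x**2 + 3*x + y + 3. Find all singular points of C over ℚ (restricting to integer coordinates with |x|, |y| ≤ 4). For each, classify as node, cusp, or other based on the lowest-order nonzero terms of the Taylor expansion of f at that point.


No singular points in the scanned grid; C is smooth there.

Compute partial derivatives:
  f_x = 2*x + 3.
  f_y = 1.
f_y = 1 is a nonzero constant, so f_y never vanishes: no point (x, y) can satisfy f = f_x = f_y = 0. In particular no (x, y) ∈ {−4, ..., 4}² is singular; the curve is smooth.


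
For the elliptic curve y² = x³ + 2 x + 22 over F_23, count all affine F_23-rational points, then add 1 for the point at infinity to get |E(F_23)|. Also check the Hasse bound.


Affine points = {(1, 5), (1, 18), (3, 3), (3, 20), (4, 5), (4, 18), (11, 8), (11, 15), (12, 7), (12, 16), (15, 0), (17, 1), (17, 22), (18, 5), (18, 18), (20, 9), (20, 14)}; affine count = 17; |E(F_23)| = 18.

Discriminant check: Δ ∝ 4a³ + 27b² = 4·2³ + 27·22² = 4·8 + 27·484 ≡ 13 (mod 23). Nonzero ⇒ E is nonsingular.
For each x ∈ F_23, compute rhs = x³ + 2·x + 22 mod 23, then count y ∈ F_23 with y² ≡ rhs.
  x = 0: rhs = 22, matching y values: none (0 points).
  x = 1: rhs = 2, matching y values: 5, 18 (2 points).
  x = 2: rhs = 11, matching y values: none (0 points).
  x = 3: rhs = 9, matching y values: 3, 20 (2 points).
  x = 4: rhs = 2, matching y values: 5, 18 (2 points).
  x = 5: rhs = 19, matching y values: none (0 points).
  x = 6: rhs = 20, matching y values: none (0 points).
  x = 7: rhs = 11, matching y values: none (0 points).
  x = 8: rhs = 21, matching y values: none (0 points).
  x = 9: rhs = 10, matching y values: none (0 points).
  x = 10: rhs = 7, matching y values: none (0 points).
  x = 11: rhs = 18, matching y values: 8, 15 (2 points).
  x = 12: rhs = 3, matching y values: 7, 16 (2 points).
  x = 13: rhs = 14, matching y values: none (0 points).
  x = 14: rhs = 11, matching y values: none (0 points).
  x = 15: rhs = 0, matching y values: 0 (1 points).
  x = 16: rhs = 10, matching y values: none (0 points).
  x = 17: rhs = 1, matching y values: 1, 22 (2 points).
  x = 18: rhs = 2, matching y values: 5, 18 (2 points).
  x = 19: rhs = 19, matching y values: none (0 points).
  x = 20: rhs = 12, matching y values: 9, 14 (2 points).
  x = 21: rhs = 10, matching y values: none (0 points).
  x = 22: rhs = 19, matching y values: none (0 points).
Total affine count: 17.
Full point count |E(F_23)| = 17 + 1 = 18.
Hasse bound: |18 − (23+1)| = |-6| = 6 ≤ 2√23 ≈ 9.5917 ✓.


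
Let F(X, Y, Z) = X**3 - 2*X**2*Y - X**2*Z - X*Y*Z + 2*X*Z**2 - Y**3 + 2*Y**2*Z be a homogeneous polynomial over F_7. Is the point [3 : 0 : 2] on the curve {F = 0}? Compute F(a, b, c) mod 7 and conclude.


F(3,0,2) ≡ 5 (mod 7); P is NOT on the curve.

Evaluate F(3, 0, 2) term-by-term (mod 7).
  X**3 ↦ 1·27·1·1 = 27
  -2*X**2*Y ↦ -2·9·0·1 = 0
  -X**2*Z ↦ -1·9·1·2 = -18
  -X*Y*Z ↦ -1·3·0·2 = 0
  2*X*Z**2 ↦ 2·3·1·4 = 24
  -Y**3 ↦ -1·1·0·1 = 0
  2*Y**2*Z ↦ 2·1·0·2 = 0
Sum: F(3, 0, 2) = (27) + (0) + (-18) + (0) + (24) + (0) + (0) = 33.
Reducing mod 7: 33 ≡ 5 (mod 7).
Since F(a, b, c) ≡ 5 ≠ 0 (mod 7), P does NOT lie on the curve.


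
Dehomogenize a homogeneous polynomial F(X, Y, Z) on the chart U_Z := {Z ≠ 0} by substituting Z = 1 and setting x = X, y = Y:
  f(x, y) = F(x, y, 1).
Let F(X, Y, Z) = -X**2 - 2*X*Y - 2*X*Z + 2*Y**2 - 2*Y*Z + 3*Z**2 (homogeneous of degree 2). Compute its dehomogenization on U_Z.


f(x, y) = -x**2 - 2*x*y - 2*x + 2*y**2 - 2*y + 3

On U_Z we set Z = 1. Each monomial c·X^i·Y^j·Z^k in F becomes c·x^i·y^j·1^k = c·x^i·y^j.
Substituting Z = 1: F(X, Y, 1) = -x**2 - 2*x*y - 2*x + 2*y**2 - 2*y + 3.
Note: deg(f) ≤ deg(F) = 2; strict inequality happens when F is divisible by Z (lost terms).


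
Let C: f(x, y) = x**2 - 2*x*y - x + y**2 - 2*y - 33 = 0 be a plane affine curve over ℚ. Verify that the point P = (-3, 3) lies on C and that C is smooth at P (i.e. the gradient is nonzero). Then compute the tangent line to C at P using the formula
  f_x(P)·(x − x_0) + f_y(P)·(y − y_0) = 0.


Tangent line at P: -13*x + 10*y - 69 = 0.

Step 1: f(-3, 3) = 0, so P lies on C.
Step 2: partial derivatives
  f_x(x, y) = 2*x - 2*y - 1, f_y(x, y) = -2*x + 2*y - 2.
  f_x(P) = -13, f_y(P) = 10 (gradient nonzero, so P is smooth).
Step 3: tangent line at P: -13·(x − -3) + 10·(y − 3) = 0.
Expanding: -13*x + 10*y - 69 = 0.


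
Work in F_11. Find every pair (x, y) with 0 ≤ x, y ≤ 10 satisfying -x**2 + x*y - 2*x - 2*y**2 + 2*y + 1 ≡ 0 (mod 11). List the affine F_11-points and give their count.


Affine F_11-points: {(0, 3), (0, 9), (1, 3), (1, 4), (2, 6), (2, 7), (3, 1), (3, 7), (7, 1), (7, 9)}; count = 10.

For each of the 121 pairs (x, y) ∈ F_11², evaluate f(x, y) mod 11. Record the zeros.
  x = 0: [0↦1, 1↦1, 2↦8, 3↦0, 4↦10, 5↦5, 6↦7, 7↦5, 8↦10, 9↦0, 10↦8]  zeros at y ∈ {3, 9}
  x = 1: [0↦9, 1↦10, 2↦7, 3↦0, 4↦0, 5↦7, 6↦10, 7↦9, 8↦4, 9↦6, 10↦4]  zeros at y ∈ {3, 4}
  x = 2: [0↦4, 1↦6, 2↦4, 3↦9, 4↦10, 5↦7, 6↦0, 7↦0, 8↦7, 9↦10, 10↦9]  zeros at y ∈ {6, 7}
  x = 3: [0↦8, 1↦0, 2↦10, 3↦5, 4↦7, 5↦5, 6↦10, 7↦0, 8↦8, 9↦1, 10↦1]  zeros at y ∈ {1, 7}
  x = 4: [0↦10, 1↦3, 2↦3, 3↦10, 4↦2, 5↦1, 6↦7, 7↦9, 8↦7, 9↦1, 10↦2]  zeros at y ∈ ∅
  x = 5: [0↦10, 1↦4, 2↦5, 3↦2, 4↦6, 5↦6, 6↦2, 7↦5, 8↦4, 9↦10, 10↦1]  zeros at y ∈ ∅
  x = 6: [0↦8, 1↦3, 2↦5, 3↦3, 4↦8, 5↦9, 6↦6, 7↦10, 8↦10, 9↦6, 10↦9]  zeros at y ∈ ∅
  x = 7: [0↦4, 1↦0, 2↦3, 3↦2, 4↦8, 5↦10, 6↦8, 7↦2, 8↦3, 9↦0, 10↦4]  zeros at y ∈ {1, 9}
  x = 8: [0↦9, 1↦6, 2↦10, 3↦10, 4↦6, 5↦9, 6↦8, 7↦3, 8↦5, 9↦3, 10↦8]  zeros at y ∈ ∅
  x = 9: [0↦1, 1↦10, 2↦4, 3↦5, 4↦2, 5↦6, 6↦6, 7↦2, 8↦5, 9↦4, 10↦10]  zeros at y ∈ ∅
  x = 10: [0↦2, 1↦1, 2↦7, 3↦9, 4↦7, 5↦1, 6↦2, 7↦10, 8↦3, 9↦3, 10↦10]  zeros at y ∈ ∅
Collecting zeros: affine points = {(0, 3), (0, 9), (1, 3), (1, 4), (2, 6), (2, 7), (3, 1), (3, 7), (7, 1), (7, 9)}.
Total count |C(F_11)_aff| = 10.
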